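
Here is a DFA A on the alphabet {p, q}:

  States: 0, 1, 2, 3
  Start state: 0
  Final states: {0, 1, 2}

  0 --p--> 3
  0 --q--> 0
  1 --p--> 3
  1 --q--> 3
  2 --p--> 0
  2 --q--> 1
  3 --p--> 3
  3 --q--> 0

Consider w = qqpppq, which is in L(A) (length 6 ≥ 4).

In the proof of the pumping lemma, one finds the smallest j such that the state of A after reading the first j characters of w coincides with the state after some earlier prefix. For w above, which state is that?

0

State sequence: 0 -q-> 0 -q-> 0 -p-> 3 -p-> 3 -p-> 3 -q-> 0
First repeat at step 1: 0 was already visited.

The earliest repeat is at step j = 1: A is in 0, which it already visited at step i = 0.
Since A has 4 states, any run of length ≥ 4 visits 4+1 states, so by pigeonhole some state repeats within the first 4 steps — that repeat gives the pumpable loop.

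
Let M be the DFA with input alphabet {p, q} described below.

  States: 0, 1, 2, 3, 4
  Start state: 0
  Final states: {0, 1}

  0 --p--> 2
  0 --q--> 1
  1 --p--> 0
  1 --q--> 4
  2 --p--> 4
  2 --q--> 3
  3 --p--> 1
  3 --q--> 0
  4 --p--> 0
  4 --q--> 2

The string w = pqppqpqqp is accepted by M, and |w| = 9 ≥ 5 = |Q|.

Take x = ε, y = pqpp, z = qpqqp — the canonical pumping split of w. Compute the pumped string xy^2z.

xy^2z = ε·pqpp·pqpp·qpqqp = pqpppqppqpqqp.
Reading y = pqpp takes M from 0 back to 0, so after x·y·y the machine is still in 0, and z then leads to the accepting state 0. Hence pqpppqppqpqqp ∈ L(M).

pqpppqppqpqqp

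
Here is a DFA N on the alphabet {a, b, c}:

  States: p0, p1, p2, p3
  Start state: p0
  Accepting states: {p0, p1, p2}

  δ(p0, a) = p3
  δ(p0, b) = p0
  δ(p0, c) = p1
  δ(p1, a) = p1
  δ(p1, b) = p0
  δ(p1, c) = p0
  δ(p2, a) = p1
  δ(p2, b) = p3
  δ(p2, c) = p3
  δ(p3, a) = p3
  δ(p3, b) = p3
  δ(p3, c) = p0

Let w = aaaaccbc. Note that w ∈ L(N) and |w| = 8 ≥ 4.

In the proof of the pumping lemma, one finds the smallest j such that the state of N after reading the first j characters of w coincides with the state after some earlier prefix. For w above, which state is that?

p3

State sequence: p0 -a-> p3 -a-> p3 -a-> p3 -a-> p3 -c-> p0 -c-> p1 -b-> p0 -c-> p1
First repeat at step 2: p3 was already visited.

The earliest repeat is at step j = 2: N is in p3, which it already visited at step i = 1.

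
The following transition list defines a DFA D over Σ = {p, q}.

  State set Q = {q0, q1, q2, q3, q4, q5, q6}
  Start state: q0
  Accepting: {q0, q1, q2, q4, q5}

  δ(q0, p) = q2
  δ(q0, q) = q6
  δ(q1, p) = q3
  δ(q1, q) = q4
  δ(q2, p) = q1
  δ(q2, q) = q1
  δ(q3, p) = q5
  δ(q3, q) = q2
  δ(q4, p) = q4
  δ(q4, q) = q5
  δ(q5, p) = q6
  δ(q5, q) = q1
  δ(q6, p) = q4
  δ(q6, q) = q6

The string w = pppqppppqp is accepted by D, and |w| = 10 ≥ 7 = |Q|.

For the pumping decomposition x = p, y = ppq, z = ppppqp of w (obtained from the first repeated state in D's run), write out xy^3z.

pppqppqppqppppqp

xy^3z = p·ppq·ppq·ppq·ppppqp = pppqppqppqppppqp.
Reading y = ppq takes D from q2 back to q2, so after x·y·y·y the machine is still in q2, and z then leads to the accepting state q4. Hence pppqppqppqppppqp ∈ L(D).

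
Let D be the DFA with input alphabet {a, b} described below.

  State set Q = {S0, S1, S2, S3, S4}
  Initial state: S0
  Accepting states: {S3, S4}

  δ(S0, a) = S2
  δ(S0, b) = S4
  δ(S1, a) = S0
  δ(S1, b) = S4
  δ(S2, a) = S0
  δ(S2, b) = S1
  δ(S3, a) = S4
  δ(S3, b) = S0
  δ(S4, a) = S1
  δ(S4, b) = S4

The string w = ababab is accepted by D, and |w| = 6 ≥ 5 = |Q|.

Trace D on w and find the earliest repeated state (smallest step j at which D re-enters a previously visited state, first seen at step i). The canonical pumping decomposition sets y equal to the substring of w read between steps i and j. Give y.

aba

State sequence: S0 -a-> S2 -b-> S1 -a-> S0 -b-> S4 -a-> S1 -b-> S4
First repeat at step 3: S0 was already visited.

So i = 0, j = 3, giving x = w[0:0] = ε, y = w[0:3] = aba, z = w[3:6] = bab.
Check: |xy| = 3 ≤ 5 and |y| = 3 ≥ 1. Reading y takes D from S0 back to S0, so every xyⁱz is accepted.
The DFA has 5 states, so the proof of the pumping lemma guarantees a repeated state among the first 5+1 visited; the segment between the two visits is the pumpable y.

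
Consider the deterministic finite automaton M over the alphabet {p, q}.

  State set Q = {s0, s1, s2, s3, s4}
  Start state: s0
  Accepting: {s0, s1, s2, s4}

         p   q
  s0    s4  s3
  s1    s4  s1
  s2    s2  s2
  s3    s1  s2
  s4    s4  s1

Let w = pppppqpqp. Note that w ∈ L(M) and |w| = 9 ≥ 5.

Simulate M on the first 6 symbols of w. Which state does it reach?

s1

Run of M on the first 6 characters of w = p p p p p q:
  step 0: s0  (start)
  step 1: s4  (read p: s0→s4)
  step 2: s4  (read p: s4→s4)
  step 3: s4  (read p: s4→s4)
  step 4: s4  (read p: s4→s4)
  step 5: s4  (read p: s4→s4)
  step 6: s1  (read q: s4→s1)

After reading 6 characters, M is in state s1.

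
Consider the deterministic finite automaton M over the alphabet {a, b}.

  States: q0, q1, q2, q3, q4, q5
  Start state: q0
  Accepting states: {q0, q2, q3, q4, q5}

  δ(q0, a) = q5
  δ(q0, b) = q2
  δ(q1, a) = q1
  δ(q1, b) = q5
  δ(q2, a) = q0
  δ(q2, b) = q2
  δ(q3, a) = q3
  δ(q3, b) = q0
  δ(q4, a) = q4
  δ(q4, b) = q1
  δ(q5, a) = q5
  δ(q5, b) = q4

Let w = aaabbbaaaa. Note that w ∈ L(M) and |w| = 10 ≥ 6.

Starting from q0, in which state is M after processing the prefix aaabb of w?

q1

State sequence: q0 -a-> q5 -a-> q5 -a-> q5 -b-> q4 -b-> q1

After reading 5 characters, M is in state q1.
(This kind of state-tracing is the core of the pumping-lemma construction: with 6 states, pigeonhole forces a repeat within the first 6 steps.)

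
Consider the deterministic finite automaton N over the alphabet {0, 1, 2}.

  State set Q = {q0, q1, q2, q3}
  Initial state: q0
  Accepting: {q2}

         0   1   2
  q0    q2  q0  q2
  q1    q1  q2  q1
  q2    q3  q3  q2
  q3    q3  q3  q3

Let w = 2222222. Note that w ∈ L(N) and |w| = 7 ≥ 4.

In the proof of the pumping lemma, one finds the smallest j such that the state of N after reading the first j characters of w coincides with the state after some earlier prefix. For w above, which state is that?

q2

State sequence: q0 -2-> q2 -2-> q2 -2-> q2 -2-> q2 -2-> q2 -2-> q2 -2-> q2
First repeat at step 2: q2 was already visited.

The earliest repeat is at step j = 2: N is in q2, which it already visited at step i = 1.
The DFA has 4 states, so the proof of the pumping lemma guarantees a repeated state among the first 4+1 visited; the segment between the two visits is the pumpable y.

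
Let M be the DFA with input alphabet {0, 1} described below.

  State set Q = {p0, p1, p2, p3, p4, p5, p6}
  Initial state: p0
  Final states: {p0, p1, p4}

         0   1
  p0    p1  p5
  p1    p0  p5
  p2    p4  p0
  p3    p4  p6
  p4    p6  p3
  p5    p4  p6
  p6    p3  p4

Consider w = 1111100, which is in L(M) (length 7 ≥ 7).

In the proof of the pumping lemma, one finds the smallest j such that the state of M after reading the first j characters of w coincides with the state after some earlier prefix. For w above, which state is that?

p6

State sequence: p0 -1-> p5 -1-> p6 -1-> p4 -1-> p3 -1-> p6 -0-> p3 -0-> p4
First repeat at step 5: p6 was already visited.

The earliest repeat is at step j = 5: M is in p6, which it already visited at step i = 2.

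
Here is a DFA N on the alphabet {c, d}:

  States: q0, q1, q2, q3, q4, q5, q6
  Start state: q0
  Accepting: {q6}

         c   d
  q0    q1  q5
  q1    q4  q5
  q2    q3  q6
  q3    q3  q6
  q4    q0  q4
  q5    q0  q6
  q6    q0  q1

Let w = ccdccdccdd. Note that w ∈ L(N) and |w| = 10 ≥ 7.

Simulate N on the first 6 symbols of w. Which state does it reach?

q5

Run of N on the first 6 characters of w = c c d c c d:
  step 0: q0  (start)
  step 1: q1  (read c: q0→q1)
  step 2: q4  (read c: q1→q4)
  step 3: q4  (read d: q4→q4)
  step 4: q0  (read c: q4→q0)
  step 5: q1  (read c: q0→q1)
  step 6: q5  (read d: q1→q5)

After reading 6 characters, N is in state q5.
(This kind of state-tracing is the core of the pumping-lemma construction: with 7 states, pigeonhole forces a repeat within the first 7 steps.)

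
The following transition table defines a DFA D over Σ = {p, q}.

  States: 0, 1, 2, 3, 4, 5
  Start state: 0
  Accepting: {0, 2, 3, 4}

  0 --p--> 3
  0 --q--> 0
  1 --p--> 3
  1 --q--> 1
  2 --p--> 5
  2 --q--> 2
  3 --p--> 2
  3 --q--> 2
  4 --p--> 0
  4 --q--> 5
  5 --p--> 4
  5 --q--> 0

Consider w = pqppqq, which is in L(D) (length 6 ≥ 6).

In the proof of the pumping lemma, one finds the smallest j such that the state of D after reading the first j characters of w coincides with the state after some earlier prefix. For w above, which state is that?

State sequence: 0 -p-> 3 -q-> 2 -p-> 5 -p-> 4 -q-> 5 -q-> 0
First repeat at step 5: 5 was already visited.

The earliest repeat is at step j = 5: D is in 5, which it already visited at step i = 3.
Since D has 6 states, any run of length ≥ 6 visits 6+1 states, so by pigeonhole some state repeats within the first 6 steps — that repeat gives the pumpable loop.

5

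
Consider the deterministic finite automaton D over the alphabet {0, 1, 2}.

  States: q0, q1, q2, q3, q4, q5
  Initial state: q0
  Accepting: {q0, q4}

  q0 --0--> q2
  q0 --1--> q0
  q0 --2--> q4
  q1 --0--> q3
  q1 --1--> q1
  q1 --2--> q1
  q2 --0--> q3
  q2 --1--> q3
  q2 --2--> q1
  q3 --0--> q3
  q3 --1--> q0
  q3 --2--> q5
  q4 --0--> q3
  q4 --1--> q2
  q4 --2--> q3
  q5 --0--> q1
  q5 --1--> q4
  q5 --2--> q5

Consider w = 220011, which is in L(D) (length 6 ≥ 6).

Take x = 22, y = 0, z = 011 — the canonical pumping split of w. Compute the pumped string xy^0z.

xy⁰z = xz = 22·011 = 22011.
Reading y = 0 takes D from q3 back to q3, so after x the machine is still in q3, and z then leads to the accepting state q0. Hence 22011 ∈ L(D).

22011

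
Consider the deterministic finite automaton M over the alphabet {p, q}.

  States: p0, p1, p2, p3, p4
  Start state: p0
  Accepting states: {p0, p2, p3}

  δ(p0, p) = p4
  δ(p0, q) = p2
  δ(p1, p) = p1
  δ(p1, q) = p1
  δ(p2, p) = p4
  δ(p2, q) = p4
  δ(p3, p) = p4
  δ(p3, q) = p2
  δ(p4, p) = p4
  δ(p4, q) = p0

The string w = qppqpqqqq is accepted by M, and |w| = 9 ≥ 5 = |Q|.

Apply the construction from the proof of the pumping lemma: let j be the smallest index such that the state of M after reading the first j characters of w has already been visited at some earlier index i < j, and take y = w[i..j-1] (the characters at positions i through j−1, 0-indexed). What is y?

Run of M on w = q p p q p q q q q:
  step 0: p0  (start)
  step 1: p2  (read q: p0→p2)
  step 2: p4  (read p: p2→p4)
  step 3: p4  (read p: p4→p4)   ← first repeat (p4 seen earlier)
  step 4: p0  (read q: p4→p0)
  step 5: p4  (read p: p0→p4)
  step 6: p0  (read q: p4→p0)
  step 7: p2  (read q: p0→p2)
  step 8: p4  (read q: p2→p4)
  step 9: p0  (read q: p4→p0)

So i = 2, j = 3, giving x = w[0:2] = qp, y = w[2:3] = p, z = w[3:9] = qpqqqq.
Check: |xy| = 3 ≤ 5 and |y| = 1 ≥ 1. Reading y takes M from p4 back to p4, so every xyⁱz is accepted.
The DFA has 5 states, so the proof of the pumping lemma guarantees a repeated state among the first 5+1 visited; the segment between the two visits is the pumpable y.

p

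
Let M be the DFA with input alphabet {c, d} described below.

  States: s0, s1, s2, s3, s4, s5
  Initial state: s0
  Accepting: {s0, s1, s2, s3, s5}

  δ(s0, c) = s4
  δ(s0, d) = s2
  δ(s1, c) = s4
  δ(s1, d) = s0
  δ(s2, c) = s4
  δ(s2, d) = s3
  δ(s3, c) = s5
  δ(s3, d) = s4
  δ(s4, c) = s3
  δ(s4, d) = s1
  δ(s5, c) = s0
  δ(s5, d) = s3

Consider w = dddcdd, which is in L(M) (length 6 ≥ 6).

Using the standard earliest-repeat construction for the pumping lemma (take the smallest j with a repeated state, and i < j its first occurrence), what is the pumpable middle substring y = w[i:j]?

State sequence: s0 -d-> s2 -d-> s3 -d-> s4 -c-> s3 -d-> s4 -d-> s1
First repeat at step 4: s3 was already visited.

So i = 2, j = 4, giving x = w[0:2] = dd, y = w[2:4] = dc, z = w[4:6] = dd.
Check: |xy| = 4 ≤ 6 and |y| = 2 ≥ 1. Reading y takes M from s3 back to s3, so every xyⁱz is accepted.
Pumping length from the standard proof: p = 6 (the number of states). The repeated state found above gives |xy| = j ≤ 6 and |y| = j − i ≥ 1.

dc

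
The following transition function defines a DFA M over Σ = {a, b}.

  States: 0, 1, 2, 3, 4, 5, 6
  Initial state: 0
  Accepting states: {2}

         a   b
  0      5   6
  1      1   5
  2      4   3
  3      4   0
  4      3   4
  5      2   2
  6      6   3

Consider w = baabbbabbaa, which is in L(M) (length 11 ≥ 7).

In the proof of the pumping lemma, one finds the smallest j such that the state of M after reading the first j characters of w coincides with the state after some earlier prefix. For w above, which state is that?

State sequence: 0 -b-> 6 -a-> 6 -a-> 6 -b-> 3 -b-> 0 -b-> 6 -a-> 6 -b-> 3 -b-> 0 -a-> 5 -a-> 2
First repeat at step 2: 6 was already visited.

The earliest repeat is at step j = 2: M is in 6, which it already visited at step i = 1.
The DFA has 7 states, so the proof of the pumping lemma guarantees a repeated state among the first 7+1 visited; the segment between the two visits is the pumpable y.

6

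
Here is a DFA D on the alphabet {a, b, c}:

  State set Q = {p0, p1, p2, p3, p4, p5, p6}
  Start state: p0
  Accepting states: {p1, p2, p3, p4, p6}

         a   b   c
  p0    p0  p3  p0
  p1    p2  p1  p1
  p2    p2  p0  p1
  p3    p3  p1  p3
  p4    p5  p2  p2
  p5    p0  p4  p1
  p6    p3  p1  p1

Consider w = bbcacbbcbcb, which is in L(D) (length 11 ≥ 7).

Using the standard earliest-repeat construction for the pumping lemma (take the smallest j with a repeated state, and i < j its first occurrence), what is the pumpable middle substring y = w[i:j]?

State sequence: p0 -b-> p3 -b-> p1 -c-> p1 -a-> p2 -c-> p1 -b-> p1 -b-> p1 -c-> p1 -b-> p1 -c-> p1 -b-> p1
First repeat at step 3: p1 was already visited.

So i = 2, j = 3, giving x = w[0:2] = bb, y = w[2:3] = c, z = w[3:11] = acbbcbcb.
Check: |xy| = 3 ≤ 7 and |y| = 1 ≥ 1. Reading y takes D from p1 back to p1, so every xyⁱz is accepted.
The DFA has 7 states, so the proof of the pumping lemma guarantees a repeated state among the first 7+1 visited; the segment between the two visits is the pumpable y.

c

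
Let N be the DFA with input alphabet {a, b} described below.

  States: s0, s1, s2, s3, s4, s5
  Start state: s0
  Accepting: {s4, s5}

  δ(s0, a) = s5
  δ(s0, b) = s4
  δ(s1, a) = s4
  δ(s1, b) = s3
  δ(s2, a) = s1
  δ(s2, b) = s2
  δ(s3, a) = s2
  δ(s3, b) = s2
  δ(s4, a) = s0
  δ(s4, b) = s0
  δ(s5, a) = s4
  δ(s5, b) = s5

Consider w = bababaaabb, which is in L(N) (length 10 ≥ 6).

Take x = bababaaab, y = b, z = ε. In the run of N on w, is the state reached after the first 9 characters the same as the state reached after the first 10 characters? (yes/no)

no

Run of N on the first 10 characters of w = b a b a b a a a b b:
  step 0: s0  (start)
  step 1: s4  (read b: s0→s4)
  step 2: s0  (read a: s4→s0)
  step 3: s4  (read b: s0→s4)
  step 4: s0  (read a: s4→s0)
  step 5: s4  (read b: s0→s4)
  step 6: s0  (read a: s4→s0)
  step 7: s5  (read a: s0→s5)
  step 8: s4  (read a: s5→s4)
  step 9: s0  (read b: s4→s0)
  step 10: s4  (read b: s0→s4)

After x (step 9): s0. After xy (step 10): s4.
They differ (s0 ≠ s4), so y is not a cycle from the state after x; this split is not the one the pumping-lemma construction produces, and pumping y need not keep the string in L(N).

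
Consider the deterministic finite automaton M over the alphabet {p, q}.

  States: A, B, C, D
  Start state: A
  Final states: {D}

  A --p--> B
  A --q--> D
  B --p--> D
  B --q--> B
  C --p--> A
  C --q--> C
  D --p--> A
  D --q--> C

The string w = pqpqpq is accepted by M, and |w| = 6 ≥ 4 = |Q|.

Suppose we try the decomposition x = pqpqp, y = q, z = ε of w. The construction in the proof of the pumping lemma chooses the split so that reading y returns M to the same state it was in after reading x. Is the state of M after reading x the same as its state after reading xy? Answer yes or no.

no

State sequence: A -p-> B -q-> B -p-> D -q-> C -p-> A -q-> D

After x (step 5): A. After xy (step 6): D.
They differ (A ≠ D), so y is not a cycle from the state after x; this split is not the one the pumping-lemma construction produces, and pumping y need not keep the string in L(M).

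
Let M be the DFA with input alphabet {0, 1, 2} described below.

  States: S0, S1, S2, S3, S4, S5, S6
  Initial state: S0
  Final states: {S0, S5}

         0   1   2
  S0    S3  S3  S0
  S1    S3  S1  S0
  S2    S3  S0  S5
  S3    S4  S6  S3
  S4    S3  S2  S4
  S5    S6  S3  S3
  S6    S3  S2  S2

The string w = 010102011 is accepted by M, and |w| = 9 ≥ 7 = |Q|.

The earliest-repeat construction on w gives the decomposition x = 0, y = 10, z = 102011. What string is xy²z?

01010102011

xy^2z = 0·10·10·102011 = 01010102011.
Reading y = 10 takes M from S3 back to S3, so after x·y·y the machine is still in S3, and z then leads to the accepting state S0. Hence 01010102011 ∈ L(M).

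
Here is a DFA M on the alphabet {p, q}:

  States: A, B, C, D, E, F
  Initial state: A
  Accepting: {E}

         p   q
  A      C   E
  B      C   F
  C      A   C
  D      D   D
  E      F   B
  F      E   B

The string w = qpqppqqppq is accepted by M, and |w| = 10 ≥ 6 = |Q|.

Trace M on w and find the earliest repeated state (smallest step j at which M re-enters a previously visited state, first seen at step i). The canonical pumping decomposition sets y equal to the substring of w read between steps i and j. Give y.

Run of M on w = q p q p p q q p p q:
  step 0: A  (start)
  step 1: E  (read q: A→E)
  step 2: F  (read p: E→F)
  step 3: B  (read q: F→B)
  step 4: C  (read p: B→C)
  step 5: A  (read p: C→A)   ← first repeat (A seen earlier)
  step 6: E  (read q: A→E)
  step 7: B  (read q: E→B)
  step 8: C  (read p: B→C)
  step 9: A  (read p: C→A)
  step 10: E  (read q: A→E)

So i = 0, j = 5, giving x = w[0:0] = ε, y = w[0:5] = qpqpp, z = w[5:10] = qqppq.
Check: |xy| = 5 ≤ 6 and |y| = 5 ≥ 1. Reading y takes M from A back to A, so every xyⁱz is accepted.
Since M has 6 states, any run of length ≥ 6 visits 6+1 states, so by pigeonhole some state repeats within the first 6 steps — that repeat gives the pumpable loop.

qpqpp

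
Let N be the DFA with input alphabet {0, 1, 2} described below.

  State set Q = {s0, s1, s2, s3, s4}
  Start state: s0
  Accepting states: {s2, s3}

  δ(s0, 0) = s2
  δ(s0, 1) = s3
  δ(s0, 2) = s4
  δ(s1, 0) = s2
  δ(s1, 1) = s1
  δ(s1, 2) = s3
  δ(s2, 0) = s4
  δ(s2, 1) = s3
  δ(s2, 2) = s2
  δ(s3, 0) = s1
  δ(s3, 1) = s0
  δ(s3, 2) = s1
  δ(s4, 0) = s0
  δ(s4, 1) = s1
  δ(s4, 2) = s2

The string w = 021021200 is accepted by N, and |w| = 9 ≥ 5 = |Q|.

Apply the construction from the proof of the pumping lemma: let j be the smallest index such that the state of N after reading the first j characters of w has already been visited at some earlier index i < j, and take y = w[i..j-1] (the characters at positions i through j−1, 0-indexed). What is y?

2

Run of N on w = 0 2 1 0 2 1 2 0 0:
  step 0: s0  (start)
  step 1: s2  (read 0: s0→s2)
  step 2: s2  (read 2: s2→s2)   ← first repeat (s2 seen earlier)
  step 3: s3  (read 1: s2→s3)
  step 4: s1  (read 0: s3→s1)
  step 5: s3  (read 2: s1→s3)
  step 6: s0  (read 1: s3→s0)
  step 7: s4  (read 2: s0→s4)
  step 8: s0  (read 0: s4→s0)
  step 9: s2  (read 0: s0→s2)

So i = 1, j = 2, giving x = w[0:1] = 0, y = w[1:2] = 2, z = w[2:9] = 1021200.
Check: |xy| = 2 ≤ 5 and |y| = 1 ≥ 1. Reading y takes N from s2 back to s2, so every xyⁱz is accepted.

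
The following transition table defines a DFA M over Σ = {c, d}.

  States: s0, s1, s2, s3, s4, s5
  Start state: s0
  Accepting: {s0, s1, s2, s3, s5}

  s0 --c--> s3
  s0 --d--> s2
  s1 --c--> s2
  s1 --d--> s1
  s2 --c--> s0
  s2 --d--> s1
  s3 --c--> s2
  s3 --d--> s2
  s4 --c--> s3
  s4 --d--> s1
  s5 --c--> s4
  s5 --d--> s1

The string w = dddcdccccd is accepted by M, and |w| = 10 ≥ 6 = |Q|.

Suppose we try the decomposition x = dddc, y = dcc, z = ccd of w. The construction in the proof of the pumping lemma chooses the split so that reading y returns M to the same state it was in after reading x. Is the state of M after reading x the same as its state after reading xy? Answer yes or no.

Run of M on the first 7 characters of w = d d d c d c c:
  step 0: s0  (start)
  step 1: s2  (read d: s0→s2)
  step 2: s1  (read d: s2→s1)
  step 3: s1  (read d: s1→s1)
  step 4: s2  (read c: s1→s2)
  step 5: s1  (read d: s2→s1)
  step 6: s2  (read c: s1→s2)
  step 7: s0  (read c: s2→s0)

After x (step 4): s2. After xy (step 7): s0.
They differ (s2 ≠ s0), so y is not a cycle from the state after x; this split is not the one the pumping-lemma construction produces, and pumping y need not keep the string in L(M).

no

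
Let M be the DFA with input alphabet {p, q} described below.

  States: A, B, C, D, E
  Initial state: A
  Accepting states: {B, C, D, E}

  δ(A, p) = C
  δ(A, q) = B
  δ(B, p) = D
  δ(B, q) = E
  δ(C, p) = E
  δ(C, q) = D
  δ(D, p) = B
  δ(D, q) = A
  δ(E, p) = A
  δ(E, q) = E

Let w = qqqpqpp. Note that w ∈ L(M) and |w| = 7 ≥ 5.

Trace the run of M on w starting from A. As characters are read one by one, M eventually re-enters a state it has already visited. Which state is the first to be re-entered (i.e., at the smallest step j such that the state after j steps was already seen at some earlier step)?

E

State sequence: A -q-> B -q-> E -q-> E -p-> A -q-> B -p-> D -p-> B
First repeat at step 3: E was already visited.

The earliest repeat is at step j = 3: M is in E, which it already visited at step i = 2.
Since M has 5 states, any run of length ≥ 5 visits 5+1 states, so by pigeonhole some state repeats within the first 5 steps — that repeat gives the pumpable loop.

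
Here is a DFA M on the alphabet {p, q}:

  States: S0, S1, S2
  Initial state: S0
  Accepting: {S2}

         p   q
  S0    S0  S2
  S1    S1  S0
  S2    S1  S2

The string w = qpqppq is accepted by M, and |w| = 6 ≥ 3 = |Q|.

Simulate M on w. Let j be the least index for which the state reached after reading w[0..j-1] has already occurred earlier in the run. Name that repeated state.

Run of M on w = q p q p p q:
  step 0: S0  (start)
  step 1: S2  (read q: S0→S2)
  step 2: S1  (read p: S2→S1)
  step 3: S0  (read q: S1→S0)   ← first repeat (S0 seen earlier)
  step 4: S0  (read p: S0→S0)
  step 5: S0  (read p: S0→S0)
  step 6: S2  (read q: S0→S2)

The earliest repeat is at step j = 3: M is in S0, which it already visited at step i = 0.
The DFA has 3 states, so the proof of the pumping lemma guarantees a repeated state among the first 3+1 visited; the segment between the two visits is the pumpable y.

S0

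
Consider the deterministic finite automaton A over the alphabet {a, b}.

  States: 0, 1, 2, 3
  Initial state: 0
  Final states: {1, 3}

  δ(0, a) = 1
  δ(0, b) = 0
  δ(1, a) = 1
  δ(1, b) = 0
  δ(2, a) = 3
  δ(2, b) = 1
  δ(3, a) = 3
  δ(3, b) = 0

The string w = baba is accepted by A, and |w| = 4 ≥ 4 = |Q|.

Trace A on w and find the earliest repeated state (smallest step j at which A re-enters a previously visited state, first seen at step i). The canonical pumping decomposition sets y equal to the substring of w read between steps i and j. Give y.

Run of A on w = b a b a:
  step 0: 0  (start)
  step 1: 0  (read b: 0→0)   ← first repeat (0 seen earlier)
  step 2: 1  (read a: 0→1)
  step 3: 0  (read b: 1→0)
  step 4: 1  (read a: 0→1)

So i = 0, j = 1, giving x = w[0:0] = ε, y = w[0:1] = b, z = w[1:4] = aba.
Check: |xy| = 1 ≤ 4 and |y| = 1 ≥ 1. Reading y takes A from 0 back to 0, so every xyⁱz is accepted.
Since A has 4 states, any run of length ≥ 4 visits 4+1 states, so by pigeonhole some state repeats within the first 4 steps — that repeat gives the pumpable loop.

b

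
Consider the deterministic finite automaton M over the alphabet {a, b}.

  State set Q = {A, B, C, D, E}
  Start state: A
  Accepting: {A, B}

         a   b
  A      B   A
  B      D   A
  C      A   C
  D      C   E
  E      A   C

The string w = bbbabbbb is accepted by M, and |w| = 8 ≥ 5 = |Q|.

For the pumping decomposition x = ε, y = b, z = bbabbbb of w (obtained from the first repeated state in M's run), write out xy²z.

bbbbabbbb

xy^2z = ε·b·b·bbabbbb = bbbbabbbb.
Reading y = b takes M from A back to A, so after x·y·y the machine is still in A, and z then leads to the accepting state A. Hence bbbbabbbb ∈ L(M).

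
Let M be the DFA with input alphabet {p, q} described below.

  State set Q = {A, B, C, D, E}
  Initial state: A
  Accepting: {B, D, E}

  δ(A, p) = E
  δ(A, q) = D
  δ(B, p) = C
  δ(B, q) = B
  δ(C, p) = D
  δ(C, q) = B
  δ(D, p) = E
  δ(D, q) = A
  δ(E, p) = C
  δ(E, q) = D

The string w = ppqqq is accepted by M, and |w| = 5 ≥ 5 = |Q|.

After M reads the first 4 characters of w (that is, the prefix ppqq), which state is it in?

Run of M on the first 4 characters of w = p p q q:
  step 0: A  (start)
  step 1: E  (read p: A→E)
  step 2: C  (read p: E→C)
  step 3: B  (read q: C→B)
  step 4: B  (read q: B→B)

After reading 4 characters, M is in state B.
(This kind of state-tracing is the core of the pumping-lemma construction: with 5 states, pigeonhole forces a repeat within the first 5 steps.)

B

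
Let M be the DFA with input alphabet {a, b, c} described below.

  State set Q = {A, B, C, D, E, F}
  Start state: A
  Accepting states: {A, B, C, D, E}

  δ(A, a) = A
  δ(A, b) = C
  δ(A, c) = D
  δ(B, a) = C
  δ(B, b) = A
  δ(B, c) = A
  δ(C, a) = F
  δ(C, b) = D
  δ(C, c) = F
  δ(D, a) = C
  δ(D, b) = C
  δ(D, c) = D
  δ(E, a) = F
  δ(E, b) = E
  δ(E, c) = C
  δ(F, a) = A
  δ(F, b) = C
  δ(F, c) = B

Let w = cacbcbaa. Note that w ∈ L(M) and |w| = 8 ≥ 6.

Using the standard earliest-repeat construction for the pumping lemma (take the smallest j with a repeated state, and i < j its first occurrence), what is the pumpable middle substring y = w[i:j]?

cb

State sequence: A -c-> D -a-> C -c-> F -b-> C -c-> F -b-> C -a-> F -a-> A
First repeat at step 4: C was already visited.

So i = 2, j = 4, giving x = w[0:2] = ca, y = w[2:4] = cb, z = w[4:8] = cbaa.
Check: |xy| = 4 ≤ 6 and |y| = 2 ≥ 1. Reading y takes M from C back to C, so every xyⁱz is accepted.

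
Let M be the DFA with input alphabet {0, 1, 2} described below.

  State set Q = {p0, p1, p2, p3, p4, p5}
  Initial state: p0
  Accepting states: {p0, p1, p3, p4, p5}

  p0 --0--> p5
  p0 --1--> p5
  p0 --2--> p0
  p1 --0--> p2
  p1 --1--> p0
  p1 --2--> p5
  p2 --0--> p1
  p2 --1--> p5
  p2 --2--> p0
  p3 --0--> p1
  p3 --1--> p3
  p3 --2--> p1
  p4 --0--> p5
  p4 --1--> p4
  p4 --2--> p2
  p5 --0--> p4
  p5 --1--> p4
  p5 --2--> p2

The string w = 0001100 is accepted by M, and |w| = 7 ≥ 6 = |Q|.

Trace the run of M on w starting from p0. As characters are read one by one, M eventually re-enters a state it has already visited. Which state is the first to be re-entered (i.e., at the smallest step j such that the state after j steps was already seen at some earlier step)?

p5

State sequence: p0 -0-> p5 -0-> p4 -0-> p5 -1-> p4 -1-> p4 -0-> p5 -0-> p4
First repeat at step 3: p5 was already visited.

The earliest repeat is at step j = 3: M is in p5, which it already visited at step i = 1.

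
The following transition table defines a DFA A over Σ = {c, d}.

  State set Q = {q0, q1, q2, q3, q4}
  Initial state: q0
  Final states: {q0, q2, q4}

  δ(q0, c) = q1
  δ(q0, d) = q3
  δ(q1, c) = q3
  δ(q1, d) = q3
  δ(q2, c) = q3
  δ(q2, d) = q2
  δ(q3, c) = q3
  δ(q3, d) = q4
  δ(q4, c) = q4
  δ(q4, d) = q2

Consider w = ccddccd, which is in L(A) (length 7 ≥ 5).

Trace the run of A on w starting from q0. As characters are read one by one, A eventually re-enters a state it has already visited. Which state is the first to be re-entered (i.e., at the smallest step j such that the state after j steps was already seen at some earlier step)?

q3

State sequence: q0 -c-> q1 -c-> q3 -d-> q4 -d-> q2 -c-> q3 -c-> q3 -d-> q4
First repeat at step 5: q3 was already visited.

The earliest repeat is at step j = 5: A is in q3, which it already visited at step i = 2.
Since A has 5 states, any run of length ≥ 5 visits 5+1 states, so by pigeonhole some state repeats within the first 5 steps — that repeat gives the pumpable loop.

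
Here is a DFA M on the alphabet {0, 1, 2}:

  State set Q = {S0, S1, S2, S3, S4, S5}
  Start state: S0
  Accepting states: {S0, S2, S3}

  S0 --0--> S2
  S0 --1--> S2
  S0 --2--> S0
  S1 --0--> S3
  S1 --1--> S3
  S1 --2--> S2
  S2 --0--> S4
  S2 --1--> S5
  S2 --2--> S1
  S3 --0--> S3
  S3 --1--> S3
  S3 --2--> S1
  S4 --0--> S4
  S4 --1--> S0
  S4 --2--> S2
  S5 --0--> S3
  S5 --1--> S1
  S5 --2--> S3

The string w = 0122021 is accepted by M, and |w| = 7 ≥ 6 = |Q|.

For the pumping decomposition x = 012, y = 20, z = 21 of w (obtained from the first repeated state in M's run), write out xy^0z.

01221

xy⁰z = xz = 012·21 = 01221.
Reading y = 20 takes M from S3 back to S3, so after x the machine is still in S3, and z then leads to the accepting state S3. Hence 01221 ∈ L(M).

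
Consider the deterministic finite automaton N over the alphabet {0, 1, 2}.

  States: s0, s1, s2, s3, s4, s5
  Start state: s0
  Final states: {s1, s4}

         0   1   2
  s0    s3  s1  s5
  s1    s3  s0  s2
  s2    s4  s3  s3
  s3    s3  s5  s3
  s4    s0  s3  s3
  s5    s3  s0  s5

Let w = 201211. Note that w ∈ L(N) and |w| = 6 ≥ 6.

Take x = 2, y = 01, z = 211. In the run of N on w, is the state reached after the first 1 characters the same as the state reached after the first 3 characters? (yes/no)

State sequence: s0 -2-> s5 -0-> s3 -1-> s5

After x (step 1): s5. After xy (step 3): s5.
They match, so y = 01 drives N around a cycle from s5 back to itself; pumping y any number of times keeps N in s5 before reading z, and xyⁱz ∈ L(N) for every i ≥ 0.

yes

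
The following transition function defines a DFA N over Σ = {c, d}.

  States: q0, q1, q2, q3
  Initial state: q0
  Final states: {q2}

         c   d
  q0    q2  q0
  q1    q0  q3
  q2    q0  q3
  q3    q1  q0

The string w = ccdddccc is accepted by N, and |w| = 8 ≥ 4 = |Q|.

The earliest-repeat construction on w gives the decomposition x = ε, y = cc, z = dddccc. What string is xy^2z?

xy^2z = ε·cc·cc·dddccc = ccccdddccc.
Reading y = cc takes N from q0 back to q0, so after x·y·y the machine is still in q0, and z then leads to the accepting state q2. Hence ccccdddccc ∈ L(N).

ccccdddccc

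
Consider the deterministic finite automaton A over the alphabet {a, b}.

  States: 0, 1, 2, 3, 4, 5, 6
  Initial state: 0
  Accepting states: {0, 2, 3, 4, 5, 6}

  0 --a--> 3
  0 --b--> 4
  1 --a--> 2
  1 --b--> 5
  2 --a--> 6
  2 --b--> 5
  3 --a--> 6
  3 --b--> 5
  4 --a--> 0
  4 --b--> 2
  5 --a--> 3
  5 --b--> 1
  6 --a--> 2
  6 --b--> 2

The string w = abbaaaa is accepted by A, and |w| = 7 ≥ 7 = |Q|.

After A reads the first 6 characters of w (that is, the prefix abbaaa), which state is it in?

2

State sequence: 0 -a-> 3 -b-> 5 -b-> 1 -a-> 2 -a-> 6 -a-> 2

After reading 6 characters, A is in state 2.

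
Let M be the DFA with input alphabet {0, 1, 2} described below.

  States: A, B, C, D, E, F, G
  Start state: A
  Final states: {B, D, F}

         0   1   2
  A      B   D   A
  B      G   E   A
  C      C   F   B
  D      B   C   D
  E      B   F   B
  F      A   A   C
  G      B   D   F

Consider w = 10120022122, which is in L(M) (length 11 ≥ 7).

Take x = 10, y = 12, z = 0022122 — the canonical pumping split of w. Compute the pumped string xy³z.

xy^3z = 10·12·12·12·0022122 = 101212120022122.
Reading y = 12 takes M from B back to B, so after x·y·y·y the machine is still in B, and z then leads to the accepting state D. Hence 101212120022122 ∈ L(M).

101212120022122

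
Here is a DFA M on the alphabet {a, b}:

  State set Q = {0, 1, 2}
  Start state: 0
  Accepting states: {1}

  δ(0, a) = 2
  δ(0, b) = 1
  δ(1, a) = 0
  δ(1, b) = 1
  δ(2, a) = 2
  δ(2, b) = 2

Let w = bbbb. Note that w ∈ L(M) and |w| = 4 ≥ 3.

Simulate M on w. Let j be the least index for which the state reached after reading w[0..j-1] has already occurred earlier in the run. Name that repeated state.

1

Run of M on w = b b b b:
  step 0: 0  (start)
  step 1: 1  (read b: 0→1)
  step 2: 1  (read b: 1→1)   ← first repeat (1 seen earlier)
  step 3: 1  (read b: 1→1)
  step 4: 1  (read b: 1→1)

The earliest repeat is at step j = 2: M is in 1, which it already visited at step i = 1.
Since M has 3 states, any run of length ≥ 3 visits 3+1 states, so by pigeonhole some state repeats within the first 3 steps — that repeat gives the pumpable loop.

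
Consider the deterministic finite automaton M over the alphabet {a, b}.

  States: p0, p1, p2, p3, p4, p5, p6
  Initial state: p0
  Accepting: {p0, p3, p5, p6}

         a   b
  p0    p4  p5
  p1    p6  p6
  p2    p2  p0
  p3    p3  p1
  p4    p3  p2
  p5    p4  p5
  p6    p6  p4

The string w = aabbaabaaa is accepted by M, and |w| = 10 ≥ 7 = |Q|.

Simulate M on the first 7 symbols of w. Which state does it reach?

p4

Run of M on the first 7 characters of w = a a b b a a b:
  step 0: p0  (start)
  step 1: p4  (read a: p0→p4)
  step 2: p3  (read a: p4→p3)
  step 3: p1  (read b: p3→p1)
  step 4: p6  (read b: p1→p6)
  step 5: p6  (read a: p6→p6)
  step 6: p6  (read a: p6→p6)
  step 7: p4  (read b: p6→p4)

After reading 7 characters, M is in state p4.
(This kind of state-tracing is the core of the pumping-lemma construction: with 7 states, pigeonhole forces a repeat within the first 7 steps.)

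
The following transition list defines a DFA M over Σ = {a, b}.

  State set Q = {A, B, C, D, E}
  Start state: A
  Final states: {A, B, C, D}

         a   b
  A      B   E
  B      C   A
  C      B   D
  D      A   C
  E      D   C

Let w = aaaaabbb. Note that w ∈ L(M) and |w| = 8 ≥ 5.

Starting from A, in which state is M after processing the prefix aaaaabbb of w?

C

Run of M on the first 8 characters of w = a a a a a b b b:
  step 0: A  (start)
  step 1: B  (read a: A→B)
  step 2: C  (read a: B→C)
  step 3: B  (read a: C→B)
  step 4: C  (read a: B→C)
  step 5: B  (read a: C→B)
  step 6: A  (read b: B→A)
  step 7: E  (read b: A→E)
  step 8: C  (read b: E→C)

After reading 8 characters, M is in state C.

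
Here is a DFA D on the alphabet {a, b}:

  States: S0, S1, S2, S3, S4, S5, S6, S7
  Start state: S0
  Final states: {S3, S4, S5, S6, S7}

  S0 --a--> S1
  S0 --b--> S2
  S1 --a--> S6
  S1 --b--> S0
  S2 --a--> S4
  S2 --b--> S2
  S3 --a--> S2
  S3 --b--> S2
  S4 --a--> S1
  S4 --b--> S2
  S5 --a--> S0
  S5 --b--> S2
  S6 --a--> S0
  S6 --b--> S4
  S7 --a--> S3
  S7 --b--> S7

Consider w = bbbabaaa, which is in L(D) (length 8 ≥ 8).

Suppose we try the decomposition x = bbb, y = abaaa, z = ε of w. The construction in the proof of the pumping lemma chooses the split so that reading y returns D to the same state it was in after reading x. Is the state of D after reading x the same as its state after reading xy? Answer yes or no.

no

Run of D on the first 8 characters of w = b b b a b a a a:
  step 0: S0  (start)
  step 1: S2  (read b: S0→S2)
  step 2: S2  (read b: S2→S2)
  step 3: S2  (read b: S2→S2)
  step 4: S4  (read a: S2→S4)
  step 5: S2  (read b: S4→S2)
  step 6: S4  (read a: S2→S4)
  step 7: S1  (read a: S4→S1)
  step 8: S6  (read a: S1→S6)

After x (step 3): S2. After xy (step 8): S6.
They differ (S2 ≠ S6), so y is not a cycle from the state after x; this split is not the one the pumping-lemma construction produces, and pumping y need not keep the string in L(D).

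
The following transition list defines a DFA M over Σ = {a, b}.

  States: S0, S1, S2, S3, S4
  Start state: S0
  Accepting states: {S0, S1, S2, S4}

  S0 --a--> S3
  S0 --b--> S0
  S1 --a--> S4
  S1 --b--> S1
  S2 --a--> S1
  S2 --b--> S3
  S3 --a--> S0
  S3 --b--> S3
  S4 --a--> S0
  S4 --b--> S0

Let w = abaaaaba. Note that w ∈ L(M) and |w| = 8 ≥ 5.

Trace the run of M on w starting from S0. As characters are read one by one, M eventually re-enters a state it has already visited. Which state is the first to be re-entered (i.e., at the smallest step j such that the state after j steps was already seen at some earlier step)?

State sequence: S0 -a-> S3 -b-> S3 -a-> S0 -a-> S3 -a-> S0 -a-> S3 -b-> S3 -a-> S0
First repeat at step 2: S3 was already visited.

The earliest repeat is at step j = 2: M is in S3, which it already visited at step i = 1.

S3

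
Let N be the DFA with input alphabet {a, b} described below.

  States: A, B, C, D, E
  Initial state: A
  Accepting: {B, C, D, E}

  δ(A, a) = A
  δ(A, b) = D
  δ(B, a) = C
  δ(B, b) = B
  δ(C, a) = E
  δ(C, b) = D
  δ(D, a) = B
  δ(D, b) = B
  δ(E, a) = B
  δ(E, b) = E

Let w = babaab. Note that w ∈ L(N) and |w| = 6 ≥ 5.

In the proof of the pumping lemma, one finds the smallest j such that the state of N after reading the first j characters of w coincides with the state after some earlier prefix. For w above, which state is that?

Run of N on w = b a b a a b:
  step 0: A  (start)
  step 1: D  (read b: A→D)
  step 2: B  (read a: D→B)
  step 3: B  (read b: B→B)   ← first repeat (B seen earlier)
  step 4: C  (read a: B→C)
  step 5: E  (read a: C→E)
  step 6: E  (read b: E→E)

The earliest repeat is at step j = 3: N is in B, which it already visited at step i = 2.
Pumping length from the standard proof: p = 5 (the number of states). The repeated state found above gives |xy| = j ≤ 5 and |y| = j − i ≥ 1.

B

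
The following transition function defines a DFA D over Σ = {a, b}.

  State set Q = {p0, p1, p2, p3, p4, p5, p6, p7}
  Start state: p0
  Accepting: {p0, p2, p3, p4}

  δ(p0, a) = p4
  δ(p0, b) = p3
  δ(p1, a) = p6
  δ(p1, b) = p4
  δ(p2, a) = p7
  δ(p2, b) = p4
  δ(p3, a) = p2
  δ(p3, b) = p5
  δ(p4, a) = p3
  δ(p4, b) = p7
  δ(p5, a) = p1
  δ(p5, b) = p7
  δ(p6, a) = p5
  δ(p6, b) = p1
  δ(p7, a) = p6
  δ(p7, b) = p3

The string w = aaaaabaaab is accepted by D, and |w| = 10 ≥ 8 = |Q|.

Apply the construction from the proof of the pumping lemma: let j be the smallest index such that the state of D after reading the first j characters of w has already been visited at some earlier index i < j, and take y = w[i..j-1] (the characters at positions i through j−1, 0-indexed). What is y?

ba

Run of D on w = a a a a a b a a a b:
  step 0: p0  (start)
  step 1: p4  (read a: p0→p4)
  step 2: p3  (read a: p4→p3)
  step 3: p2  (read a: p3→p2)
  step 4: p7  (read a: p2→p7)
  step 5: p6  (read a: p7→p6)
  step 6: p1  (read b: p6→p1)
  step 7: p6  (read a: p1→p6)   ← first repeat (p6 seen earlier)
  step 8: p5  (read a: p6→p5)
  step 9: p1  (read a: p5→p1)
  step 10: p4  (read b: p1→p4)

So i = 5, j = 7, giving x = w[0:5] = aaaaa, y = w[5:7] = ba, z = w[7:10] = aab.
Check: |xy| = 7 ≤ 8 and |y| = 2 ≥ 1. Reading y takes D from p6 back to p6, so every xyⁱz is accepted.
The DFA has 8 states, so the proof of the pumping lemma guarantees a repeated state among the first 8+1 visited; the segment between the two visits is the pumpable y.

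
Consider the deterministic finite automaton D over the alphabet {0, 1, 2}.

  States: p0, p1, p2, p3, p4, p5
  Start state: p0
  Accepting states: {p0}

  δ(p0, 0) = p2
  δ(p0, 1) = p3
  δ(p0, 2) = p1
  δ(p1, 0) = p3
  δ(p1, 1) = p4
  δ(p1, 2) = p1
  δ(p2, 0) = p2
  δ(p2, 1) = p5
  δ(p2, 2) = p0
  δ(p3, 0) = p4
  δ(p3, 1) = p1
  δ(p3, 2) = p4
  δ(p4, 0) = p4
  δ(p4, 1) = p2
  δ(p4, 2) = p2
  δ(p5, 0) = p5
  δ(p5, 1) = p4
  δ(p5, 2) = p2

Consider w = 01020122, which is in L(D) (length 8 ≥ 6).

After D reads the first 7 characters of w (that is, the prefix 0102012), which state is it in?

p2

State sequence: p0 -0-> p2 -1-> p5 -0-> p5 -2-> p2 -0-> p2 -1-> p5 -2-> p2

After reading 7 characters, D is in state p2.
(This kind of state-tracing is the core of the pumping-lemma construction: with 6 states, pigeonhole forces a repeat within the first 6 steps.)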